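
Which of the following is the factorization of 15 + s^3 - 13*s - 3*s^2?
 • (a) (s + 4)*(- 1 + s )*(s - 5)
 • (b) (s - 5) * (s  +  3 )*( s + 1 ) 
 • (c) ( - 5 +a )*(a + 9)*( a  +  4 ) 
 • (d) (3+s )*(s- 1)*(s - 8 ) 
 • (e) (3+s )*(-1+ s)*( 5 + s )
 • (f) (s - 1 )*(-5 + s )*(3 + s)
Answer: f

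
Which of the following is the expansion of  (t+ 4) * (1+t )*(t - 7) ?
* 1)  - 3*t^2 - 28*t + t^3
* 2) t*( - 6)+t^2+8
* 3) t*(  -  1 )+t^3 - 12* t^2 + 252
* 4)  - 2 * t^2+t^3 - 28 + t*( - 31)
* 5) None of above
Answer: 4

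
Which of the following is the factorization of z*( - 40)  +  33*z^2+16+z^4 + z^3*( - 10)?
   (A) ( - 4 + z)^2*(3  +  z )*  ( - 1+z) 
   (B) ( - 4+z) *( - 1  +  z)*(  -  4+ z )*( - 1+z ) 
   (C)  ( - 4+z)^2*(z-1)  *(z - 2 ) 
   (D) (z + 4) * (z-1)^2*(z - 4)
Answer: B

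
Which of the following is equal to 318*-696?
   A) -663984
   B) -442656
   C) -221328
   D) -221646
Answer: C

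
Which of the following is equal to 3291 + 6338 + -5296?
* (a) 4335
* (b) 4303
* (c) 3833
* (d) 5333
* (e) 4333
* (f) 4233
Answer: e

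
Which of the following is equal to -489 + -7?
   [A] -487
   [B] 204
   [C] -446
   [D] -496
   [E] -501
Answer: D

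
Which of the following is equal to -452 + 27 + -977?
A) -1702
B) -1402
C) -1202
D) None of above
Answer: B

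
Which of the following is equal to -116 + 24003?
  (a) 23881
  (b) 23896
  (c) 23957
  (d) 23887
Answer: d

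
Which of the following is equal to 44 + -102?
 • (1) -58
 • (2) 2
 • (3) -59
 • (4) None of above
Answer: 1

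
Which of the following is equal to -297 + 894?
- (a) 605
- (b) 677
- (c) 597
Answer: c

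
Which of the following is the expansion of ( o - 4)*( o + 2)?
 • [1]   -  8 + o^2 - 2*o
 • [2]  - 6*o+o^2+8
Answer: 1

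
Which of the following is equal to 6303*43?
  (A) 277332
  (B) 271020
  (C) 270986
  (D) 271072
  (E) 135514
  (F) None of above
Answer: F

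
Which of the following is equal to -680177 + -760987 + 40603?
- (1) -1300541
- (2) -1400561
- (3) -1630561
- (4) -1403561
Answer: 2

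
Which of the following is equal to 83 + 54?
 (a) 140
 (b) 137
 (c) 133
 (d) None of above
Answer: b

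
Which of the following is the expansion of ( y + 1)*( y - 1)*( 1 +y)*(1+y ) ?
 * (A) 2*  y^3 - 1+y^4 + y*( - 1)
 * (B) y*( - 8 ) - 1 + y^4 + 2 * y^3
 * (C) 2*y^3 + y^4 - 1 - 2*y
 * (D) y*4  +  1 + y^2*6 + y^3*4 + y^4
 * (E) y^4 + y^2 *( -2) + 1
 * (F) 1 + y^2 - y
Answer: C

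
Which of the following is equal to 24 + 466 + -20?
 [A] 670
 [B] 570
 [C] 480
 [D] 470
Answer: D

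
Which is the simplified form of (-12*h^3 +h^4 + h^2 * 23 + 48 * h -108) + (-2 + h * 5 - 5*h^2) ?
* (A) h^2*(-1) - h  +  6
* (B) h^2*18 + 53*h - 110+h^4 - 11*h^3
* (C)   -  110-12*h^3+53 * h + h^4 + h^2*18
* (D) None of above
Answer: C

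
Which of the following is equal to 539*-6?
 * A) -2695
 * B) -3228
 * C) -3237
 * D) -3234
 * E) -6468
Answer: D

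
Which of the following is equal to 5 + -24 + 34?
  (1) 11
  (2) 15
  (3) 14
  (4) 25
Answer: 2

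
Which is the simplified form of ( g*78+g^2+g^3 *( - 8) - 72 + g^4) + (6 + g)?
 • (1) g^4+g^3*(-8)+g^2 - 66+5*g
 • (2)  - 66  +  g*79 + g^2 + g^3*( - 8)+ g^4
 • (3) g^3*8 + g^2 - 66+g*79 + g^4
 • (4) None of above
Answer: 2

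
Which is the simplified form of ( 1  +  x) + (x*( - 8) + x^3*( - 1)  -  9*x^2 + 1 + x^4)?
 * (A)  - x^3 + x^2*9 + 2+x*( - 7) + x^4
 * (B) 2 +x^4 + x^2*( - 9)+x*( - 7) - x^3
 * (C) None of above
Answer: B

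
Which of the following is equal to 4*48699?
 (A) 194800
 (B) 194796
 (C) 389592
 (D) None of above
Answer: B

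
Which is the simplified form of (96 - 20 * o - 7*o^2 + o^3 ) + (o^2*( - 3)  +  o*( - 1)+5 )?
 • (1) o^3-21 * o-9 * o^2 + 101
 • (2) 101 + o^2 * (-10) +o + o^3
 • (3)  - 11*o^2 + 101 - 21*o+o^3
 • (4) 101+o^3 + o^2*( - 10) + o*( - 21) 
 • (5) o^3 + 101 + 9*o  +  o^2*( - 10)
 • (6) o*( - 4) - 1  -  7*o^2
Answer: 4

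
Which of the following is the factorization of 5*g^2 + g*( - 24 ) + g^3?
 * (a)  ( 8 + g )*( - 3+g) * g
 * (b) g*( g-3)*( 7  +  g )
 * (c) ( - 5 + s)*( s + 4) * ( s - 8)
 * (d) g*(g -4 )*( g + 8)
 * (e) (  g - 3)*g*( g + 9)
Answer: a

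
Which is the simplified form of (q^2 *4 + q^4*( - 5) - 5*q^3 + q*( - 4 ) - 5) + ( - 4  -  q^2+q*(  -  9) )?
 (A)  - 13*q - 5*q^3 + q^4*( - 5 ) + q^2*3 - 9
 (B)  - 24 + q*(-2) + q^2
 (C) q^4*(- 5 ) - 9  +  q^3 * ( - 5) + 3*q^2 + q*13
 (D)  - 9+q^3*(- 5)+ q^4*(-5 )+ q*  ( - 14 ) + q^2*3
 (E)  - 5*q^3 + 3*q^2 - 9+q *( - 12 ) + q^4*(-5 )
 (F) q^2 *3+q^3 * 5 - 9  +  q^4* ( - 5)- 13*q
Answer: A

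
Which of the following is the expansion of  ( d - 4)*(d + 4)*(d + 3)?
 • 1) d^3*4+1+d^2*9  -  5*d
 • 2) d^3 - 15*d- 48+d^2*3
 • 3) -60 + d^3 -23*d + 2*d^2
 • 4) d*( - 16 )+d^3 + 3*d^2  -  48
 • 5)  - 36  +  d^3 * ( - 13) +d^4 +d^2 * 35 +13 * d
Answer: 4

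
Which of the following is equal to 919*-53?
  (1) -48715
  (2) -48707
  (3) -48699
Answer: 2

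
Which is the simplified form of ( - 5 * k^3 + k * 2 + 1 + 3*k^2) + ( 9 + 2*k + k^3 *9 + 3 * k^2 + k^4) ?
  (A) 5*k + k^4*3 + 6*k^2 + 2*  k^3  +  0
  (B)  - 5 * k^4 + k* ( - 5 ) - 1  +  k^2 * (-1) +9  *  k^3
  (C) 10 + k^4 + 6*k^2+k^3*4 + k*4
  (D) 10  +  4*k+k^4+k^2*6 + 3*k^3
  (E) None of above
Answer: C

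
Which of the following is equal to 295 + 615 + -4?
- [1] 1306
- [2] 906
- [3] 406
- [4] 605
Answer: 2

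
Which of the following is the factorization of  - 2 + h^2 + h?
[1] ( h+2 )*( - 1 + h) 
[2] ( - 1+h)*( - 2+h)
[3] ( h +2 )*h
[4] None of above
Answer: 1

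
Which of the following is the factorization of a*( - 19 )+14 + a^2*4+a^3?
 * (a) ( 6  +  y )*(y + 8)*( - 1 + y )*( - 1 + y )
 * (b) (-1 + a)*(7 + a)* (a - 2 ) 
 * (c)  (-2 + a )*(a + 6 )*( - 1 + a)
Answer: b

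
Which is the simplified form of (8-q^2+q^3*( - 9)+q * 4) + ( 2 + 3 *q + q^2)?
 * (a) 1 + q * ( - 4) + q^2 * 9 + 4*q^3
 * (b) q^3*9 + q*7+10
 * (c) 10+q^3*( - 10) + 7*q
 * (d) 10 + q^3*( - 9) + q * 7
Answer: d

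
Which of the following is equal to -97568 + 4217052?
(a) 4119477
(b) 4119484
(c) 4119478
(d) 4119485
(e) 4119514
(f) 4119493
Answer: b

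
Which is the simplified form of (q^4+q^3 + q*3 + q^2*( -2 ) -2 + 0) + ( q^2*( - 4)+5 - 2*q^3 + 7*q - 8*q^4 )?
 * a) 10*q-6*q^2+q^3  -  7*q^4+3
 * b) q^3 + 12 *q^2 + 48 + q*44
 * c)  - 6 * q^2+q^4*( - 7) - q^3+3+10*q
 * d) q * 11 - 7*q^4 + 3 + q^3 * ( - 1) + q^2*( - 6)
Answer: c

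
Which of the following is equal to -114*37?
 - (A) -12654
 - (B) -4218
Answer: B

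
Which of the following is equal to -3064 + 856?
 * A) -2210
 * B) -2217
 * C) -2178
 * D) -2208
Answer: D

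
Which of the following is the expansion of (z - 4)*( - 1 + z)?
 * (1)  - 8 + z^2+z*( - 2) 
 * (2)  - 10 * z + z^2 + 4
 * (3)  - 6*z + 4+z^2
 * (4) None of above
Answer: 4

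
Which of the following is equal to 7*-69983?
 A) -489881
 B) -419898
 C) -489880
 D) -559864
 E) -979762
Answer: A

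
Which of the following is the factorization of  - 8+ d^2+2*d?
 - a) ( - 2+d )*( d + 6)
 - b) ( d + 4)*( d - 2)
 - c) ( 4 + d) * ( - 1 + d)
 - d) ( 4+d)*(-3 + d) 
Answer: b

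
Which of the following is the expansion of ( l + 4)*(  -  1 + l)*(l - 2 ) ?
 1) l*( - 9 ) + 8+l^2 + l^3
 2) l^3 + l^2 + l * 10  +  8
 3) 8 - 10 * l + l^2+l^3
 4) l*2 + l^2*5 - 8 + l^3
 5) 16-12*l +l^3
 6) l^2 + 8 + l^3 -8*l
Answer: 3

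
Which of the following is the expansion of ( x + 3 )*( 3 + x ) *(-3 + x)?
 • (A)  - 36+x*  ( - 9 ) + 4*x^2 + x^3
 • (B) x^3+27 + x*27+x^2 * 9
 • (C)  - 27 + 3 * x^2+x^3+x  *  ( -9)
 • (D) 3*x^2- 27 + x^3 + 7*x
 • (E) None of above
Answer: C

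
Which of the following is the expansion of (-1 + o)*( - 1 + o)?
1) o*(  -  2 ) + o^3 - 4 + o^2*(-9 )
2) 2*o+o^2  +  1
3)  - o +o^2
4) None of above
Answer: 4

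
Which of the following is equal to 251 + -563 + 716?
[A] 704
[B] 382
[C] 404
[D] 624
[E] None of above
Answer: C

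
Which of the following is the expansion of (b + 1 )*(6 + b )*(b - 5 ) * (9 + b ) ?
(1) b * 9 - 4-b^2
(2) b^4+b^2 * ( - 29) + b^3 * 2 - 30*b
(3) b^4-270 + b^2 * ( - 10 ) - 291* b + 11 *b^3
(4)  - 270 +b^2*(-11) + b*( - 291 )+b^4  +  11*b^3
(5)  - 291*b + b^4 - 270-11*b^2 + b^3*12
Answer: 4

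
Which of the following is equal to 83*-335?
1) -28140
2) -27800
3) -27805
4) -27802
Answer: 3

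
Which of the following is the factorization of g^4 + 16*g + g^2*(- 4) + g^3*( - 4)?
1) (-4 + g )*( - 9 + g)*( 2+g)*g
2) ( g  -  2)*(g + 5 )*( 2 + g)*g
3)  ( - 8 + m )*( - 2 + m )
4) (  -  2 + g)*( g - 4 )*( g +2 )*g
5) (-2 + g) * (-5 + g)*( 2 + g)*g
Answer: 4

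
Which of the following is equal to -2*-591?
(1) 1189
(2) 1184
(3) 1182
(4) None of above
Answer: 3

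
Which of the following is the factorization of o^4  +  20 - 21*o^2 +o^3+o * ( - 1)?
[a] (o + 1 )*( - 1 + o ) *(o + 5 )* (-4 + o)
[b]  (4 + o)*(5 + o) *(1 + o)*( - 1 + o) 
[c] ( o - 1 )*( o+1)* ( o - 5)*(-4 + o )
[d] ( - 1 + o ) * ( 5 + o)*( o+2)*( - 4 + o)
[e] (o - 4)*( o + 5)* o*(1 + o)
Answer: a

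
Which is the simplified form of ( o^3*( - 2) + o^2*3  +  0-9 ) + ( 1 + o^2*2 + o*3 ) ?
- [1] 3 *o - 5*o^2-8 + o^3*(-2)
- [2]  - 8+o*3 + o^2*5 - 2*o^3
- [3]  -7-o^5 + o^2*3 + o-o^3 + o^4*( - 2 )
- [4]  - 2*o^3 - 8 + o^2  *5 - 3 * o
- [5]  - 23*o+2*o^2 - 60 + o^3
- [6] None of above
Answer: 2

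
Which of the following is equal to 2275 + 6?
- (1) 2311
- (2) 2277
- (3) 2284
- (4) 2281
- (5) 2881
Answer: 4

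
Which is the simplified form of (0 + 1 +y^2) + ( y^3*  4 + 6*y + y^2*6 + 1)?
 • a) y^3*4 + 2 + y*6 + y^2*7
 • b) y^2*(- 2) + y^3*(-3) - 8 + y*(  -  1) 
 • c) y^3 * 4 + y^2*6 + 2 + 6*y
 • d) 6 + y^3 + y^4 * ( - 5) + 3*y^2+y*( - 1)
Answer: a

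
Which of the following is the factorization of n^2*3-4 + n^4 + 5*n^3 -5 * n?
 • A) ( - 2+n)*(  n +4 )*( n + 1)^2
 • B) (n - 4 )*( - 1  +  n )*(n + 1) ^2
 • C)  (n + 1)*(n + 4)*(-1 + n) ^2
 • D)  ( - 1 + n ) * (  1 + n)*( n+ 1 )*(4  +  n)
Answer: D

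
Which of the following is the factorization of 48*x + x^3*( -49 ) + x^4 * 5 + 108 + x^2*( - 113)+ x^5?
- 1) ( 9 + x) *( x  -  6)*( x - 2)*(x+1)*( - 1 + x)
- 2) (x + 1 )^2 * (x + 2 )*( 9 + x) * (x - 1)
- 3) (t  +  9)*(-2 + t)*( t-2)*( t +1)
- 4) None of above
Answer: 4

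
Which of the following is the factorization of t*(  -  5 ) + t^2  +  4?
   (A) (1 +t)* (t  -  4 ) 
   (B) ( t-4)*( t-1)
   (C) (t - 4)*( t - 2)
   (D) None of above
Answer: B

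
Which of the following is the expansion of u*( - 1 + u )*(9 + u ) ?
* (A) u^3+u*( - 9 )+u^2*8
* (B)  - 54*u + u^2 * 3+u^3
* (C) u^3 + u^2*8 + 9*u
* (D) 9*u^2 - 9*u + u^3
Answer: A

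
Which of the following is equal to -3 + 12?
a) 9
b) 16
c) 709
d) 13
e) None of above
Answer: a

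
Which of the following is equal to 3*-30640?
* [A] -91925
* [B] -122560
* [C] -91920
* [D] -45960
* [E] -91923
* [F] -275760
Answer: C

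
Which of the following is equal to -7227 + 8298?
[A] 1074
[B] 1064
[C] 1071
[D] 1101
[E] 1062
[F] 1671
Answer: C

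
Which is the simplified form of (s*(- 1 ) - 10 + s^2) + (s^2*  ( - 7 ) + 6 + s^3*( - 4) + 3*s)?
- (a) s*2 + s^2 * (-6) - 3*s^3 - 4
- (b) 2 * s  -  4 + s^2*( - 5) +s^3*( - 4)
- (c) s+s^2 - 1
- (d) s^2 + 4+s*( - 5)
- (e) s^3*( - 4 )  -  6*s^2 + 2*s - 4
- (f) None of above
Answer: e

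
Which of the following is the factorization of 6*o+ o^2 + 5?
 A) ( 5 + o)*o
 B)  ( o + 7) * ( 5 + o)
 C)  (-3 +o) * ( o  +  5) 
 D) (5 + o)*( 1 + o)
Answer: D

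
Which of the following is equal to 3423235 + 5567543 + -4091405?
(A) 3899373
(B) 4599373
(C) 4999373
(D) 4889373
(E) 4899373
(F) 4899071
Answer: E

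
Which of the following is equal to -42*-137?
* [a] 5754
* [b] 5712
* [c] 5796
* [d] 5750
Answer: a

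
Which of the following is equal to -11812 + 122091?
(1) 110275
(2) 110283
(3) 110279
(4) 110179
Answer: 3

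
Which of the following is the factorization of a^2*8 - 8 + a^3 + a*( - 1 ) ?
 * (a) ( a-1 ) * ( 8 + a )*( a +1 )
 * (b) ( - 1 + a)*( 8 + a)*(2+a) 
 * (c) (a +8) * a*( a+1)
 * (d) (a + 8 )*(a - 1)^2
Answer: a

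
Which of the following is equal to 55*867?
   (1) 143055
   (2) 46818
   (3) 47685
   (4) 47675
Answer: 3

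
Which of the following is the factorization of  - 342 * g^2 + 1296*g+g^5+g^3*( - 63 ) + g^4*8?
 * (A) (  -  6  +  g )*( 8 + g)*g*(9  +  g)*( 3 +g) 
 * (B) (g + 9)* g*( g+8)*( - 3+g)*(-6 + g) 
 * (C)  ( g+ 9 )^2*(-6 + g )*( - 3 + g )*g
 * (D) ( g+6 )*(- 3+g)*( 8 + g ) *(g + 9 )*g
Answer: B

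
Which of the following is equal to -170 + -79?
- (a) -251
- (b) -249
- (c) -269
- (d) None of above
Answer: b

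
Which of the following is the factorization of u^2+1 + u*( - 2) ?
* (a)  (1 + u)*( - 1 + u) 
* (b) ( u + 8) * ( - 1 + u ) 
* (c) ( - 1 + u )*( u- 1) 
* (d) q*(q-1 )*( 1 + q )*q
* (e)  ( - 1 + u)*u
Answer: c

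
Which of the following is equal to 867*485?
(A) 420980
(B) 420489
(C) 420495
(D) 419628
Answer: C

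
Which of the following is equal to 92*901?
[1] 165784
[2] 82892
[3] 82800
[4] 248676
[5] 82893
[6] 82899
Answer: 2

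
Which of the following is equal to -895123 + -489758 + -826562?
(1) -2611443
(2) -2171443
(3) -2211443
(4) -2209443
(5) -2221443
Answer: 3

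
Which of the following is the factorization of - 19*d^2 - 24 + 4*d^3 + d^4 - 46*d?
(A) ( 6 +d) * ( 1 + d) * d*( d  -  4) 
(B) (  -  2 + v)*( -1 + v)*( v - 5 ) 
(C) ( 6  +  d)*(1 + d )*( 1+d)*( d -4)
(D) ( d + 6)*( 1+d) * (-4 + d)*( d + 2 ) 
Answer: C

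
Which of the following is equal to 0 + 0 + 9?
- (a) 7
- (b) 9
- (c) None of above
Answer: b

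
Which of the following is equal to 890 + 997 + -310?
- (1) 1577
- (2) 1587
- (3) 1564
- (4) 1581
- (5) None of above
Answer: 1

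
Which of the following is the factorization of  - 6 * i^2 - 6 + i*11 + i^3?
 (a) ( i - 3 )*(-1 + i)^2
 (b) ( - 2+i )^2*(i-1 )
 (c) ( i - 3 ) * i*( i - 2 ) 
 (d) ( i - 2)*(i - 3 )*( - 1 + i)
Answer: d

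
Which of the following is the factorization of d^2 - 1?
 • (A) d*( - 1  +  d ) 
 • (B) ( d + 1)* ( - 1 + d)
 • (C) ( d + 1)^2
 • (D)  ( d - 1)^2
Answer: B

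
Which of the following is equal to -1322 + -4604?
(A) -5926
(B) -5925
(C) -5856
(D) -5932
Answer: A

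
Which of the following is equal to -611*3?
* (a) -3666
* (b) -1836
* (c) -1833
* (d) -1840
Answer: c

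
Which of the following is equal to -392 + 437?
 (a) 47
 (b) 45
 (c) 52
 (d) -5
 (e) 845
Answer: b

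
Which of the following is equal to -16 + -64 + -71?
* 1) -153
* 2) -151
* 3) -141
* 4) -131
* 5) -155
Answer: 2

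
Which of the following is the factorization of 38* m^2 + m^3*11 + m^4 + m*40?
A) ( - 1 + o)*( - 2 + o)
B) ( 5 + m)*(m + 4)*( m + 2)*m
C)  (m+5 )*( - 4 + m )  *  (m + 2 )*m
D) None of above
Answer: B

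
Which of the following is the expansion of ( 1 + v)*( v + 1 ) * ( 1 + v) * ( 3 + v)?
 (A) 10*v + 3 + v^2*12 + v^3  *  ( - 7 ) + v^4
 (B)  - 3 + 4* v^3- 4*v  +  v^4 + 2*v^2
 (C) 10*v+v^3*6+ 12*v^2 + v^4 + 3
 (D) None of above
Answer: C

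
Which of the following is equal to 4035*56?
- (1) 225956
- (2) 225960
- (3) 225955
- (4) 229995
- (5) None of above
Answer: 2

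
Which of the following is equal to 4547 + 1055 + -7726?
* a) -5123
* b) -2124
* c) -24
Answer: b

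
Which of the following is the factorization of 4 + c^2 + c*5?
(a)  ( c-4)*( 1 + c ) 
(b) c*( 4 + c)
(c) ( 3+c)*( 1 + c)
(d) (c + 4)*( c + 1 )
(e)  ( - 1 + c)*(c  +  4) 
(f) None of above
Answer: d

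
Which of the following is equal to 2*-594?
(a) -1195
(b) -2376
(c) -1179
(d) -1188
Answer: d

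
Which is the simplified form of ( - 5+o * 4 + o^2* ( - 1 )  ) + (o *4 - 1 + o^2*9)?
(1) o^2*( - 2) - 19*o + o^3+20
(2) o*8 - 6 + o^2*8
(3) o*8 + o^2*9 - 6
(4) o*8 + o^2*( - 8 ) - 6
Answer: 2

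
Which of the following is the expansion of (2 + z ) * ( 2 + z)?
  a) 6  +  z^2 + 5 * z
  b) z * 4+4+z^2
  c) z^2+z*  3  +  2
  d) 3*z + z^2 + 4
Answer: b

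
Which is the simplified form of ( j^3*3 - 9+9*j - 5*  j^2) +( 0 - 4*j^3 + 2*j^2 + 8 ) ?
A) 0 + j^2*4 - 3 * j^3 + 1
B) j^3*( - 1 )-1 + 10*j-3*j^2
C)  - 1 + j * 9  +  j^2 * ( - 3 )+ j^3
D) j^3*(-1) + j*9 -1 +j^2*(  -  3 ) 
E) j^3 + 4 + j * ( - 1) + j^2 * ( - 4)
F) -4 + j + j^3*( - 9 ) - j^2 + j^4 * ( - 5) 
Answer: D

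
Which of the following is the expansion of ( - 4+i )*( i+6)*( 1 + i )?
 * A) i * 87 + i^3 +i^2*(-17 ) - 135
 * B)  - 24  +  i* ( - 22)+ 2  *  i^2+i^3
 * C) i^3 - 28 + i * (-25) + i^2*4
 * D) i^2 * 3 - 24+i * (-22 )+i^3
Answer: D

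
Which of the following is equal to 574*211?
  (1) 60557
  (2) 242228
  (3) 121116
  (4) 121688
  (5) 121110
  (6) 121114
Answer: 6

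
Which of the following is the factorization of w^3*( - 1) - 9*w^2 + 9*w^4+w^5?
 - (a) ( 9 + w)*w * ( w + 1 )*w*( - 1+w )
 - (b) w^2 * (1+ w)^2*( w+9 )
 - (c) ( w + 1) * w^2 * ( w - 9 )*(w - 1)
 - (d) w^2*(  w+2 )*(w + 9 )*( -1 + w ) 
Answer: a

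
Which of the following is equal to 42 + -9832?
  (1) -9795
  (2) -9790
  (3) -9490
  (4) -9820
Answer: 2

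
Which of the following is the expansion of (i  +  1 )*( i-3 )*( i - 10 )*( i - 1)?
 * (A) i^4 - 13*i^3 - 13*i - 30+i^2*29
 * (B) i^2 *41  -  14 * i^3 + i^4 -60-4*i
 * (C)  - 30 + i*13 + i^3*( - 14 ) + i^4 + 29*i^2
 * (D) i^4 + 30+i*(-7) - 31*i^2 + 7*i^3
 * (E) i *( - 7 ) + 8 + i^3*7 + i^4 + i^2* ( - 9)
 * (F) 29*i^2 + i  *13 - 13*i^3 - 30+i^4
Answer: F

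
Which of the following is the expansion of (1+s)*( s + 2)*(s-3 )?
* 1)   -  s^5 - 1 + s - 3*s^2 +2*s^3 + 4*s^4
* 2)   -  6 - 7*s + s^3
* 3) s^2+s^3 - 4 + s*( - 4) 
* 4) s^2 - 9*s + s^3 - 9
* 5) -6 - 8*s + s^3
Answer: 2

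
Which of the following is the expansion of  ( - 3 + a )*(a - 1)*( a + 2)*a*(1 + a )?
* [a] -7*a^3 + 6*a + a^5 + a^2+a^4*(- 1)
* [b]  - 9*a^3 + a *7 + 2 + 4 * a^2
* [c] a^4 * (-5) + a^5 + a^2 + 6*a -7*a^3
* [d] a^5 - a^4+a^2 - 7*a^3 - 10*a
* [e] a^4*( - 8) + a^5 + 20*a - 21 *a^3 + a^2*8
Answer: a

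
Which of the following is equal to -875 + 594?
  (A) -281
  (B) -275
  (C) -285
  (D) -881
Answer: A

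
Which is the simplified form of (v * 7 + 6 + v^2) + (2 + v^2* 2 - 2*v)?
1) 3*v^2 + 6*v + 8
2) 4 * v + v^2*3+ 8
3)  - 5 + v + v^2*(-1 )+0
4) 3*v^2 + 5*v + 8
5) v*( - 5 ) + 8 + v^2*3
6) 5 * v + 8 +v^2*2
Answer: 4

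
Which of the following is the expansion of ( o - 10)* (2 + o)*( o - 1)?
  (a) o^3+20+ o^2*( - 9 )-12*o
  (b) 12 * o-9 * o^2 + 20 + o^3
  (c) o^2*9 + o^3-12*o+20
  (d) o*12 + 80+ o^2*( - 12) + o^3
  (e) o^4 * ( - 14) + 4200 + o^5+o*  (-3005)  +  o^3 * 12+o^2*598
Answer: a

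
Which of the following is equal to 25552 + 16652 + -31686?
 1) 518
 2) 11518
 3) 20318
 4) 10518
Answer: 4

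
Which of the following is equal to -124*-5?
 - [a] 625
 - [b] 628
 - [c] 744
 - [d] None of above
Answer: d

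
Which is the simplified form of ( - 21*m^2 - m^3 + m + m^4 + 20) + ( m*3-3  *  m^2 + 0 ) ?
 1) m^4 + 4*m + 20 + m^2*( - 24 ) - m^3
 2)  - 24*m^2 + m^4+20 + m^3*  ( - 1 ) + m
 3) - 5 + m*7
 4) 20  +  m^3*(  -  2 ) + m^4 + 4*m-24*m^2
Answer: 1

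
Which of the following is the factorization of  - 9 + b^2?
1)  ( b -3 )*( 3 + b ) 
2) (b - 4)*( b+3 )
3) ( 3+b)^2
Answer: 1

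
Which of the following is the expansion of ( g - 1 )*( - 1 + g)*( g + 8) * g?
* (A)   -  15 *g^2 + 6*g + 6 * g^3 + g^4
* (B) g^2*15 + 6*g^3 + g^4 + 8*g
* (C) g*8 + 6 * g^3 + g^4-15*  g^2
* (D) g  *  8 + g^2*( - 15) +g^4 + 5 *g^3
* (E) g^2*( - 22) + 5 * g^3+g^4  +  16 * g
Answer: C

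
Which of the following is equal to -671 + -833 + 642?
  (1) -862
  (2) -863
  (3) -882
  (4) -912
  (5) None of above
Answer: 1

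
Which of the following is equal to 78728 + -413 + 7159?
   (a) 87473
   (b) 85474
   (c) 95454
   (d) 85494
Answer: b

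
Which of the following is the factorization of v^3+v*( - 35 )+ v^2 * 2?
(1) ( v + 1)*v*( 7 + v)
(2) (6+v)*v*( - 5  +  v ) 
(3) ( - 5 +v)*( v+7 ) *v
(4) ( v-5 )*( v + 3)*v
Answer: 3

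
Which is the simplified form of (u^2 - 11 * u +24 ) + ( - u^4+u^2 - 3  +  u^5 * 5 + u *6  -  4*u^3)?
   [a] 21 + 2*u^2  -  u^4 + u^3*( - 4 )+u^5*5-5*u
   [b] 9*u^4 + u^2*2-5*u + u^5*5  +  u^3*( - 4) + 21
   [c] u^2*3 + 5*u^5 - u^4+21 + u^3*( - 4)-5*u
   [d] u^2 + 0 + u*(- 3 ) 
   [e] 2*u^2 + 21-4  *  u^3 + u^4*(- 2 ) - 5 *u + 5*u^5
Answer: a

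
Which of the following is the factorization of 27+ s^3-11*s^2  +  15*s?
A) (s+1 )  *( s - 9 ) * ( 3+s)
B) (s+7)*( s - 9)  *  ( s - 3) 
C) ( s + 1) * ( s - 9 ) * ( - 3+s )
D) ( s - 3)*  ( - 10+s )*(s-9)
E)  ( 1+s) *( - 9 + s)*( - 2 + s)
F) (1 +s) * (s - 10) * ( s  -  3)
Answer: C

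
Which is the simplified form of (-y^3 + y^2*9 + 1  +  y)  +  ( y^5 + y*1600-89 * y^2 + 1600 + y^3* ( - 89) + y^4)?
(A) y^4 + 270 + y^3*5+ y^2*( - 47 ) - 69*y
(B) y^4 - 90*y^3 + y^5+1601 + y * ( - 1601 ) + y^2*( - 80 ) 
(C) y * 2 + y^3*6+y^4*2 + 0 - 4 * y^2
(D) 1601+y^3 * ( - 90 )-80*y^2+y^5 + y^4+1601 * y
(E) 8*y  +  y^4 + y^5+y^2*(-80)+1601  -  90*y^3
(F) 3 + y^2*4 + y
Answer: D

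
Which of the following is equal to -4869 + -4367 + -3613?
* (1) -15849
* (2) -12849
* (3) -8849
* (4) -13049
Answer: 2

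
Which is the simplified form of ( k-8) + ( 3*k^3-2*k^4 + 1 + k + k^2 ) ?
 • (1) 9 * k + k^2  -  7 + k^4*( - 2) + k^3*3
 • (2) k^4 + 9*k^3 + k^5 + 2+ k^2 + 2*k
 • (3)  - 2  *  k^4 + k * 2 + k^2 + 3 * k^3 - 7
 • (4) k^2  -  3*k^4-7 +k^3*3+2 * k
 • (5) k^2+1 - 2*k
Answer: 3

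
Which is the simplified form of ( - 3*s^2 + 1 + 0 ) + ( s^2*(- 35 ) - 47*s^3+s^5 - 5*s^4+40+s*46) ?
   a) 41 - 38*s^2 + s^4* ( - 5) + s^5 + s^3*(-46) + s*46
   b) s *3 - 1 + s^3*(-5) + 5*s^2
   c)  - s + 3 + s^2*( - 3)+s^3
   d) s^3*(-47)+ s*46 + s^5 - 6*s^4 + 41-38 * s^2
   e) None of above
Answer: e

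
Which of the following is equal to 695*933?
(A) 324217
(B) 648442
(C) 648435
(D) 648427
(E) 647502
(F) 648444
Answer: C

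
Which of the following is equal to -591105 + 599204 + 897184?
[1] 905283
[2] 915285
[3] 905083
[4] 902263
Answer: 1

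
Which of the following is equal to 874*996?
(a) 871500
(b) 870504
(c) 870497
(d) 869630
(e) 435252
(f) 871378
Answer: b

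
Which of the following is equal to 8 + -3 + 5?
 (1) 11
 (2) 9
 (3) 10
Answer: 3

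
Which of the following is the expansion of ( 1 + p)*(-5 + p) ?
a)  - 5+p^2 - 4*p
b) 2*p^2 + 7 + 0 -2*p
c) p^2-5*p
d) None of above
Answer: a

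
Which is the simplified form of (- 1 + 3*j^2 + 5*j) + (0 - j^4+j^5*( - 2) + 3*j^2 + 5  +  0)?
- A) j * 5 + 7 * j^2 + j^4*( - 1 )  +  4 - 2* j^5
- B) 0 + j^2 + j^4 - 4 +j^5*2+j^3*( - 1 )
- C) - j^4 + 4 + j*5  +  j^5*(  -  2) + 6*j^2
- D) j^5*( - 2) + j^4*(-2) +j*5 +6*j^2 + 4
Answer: C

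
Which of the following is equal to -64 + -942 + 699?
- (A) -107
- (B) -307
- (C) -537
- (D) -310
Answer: B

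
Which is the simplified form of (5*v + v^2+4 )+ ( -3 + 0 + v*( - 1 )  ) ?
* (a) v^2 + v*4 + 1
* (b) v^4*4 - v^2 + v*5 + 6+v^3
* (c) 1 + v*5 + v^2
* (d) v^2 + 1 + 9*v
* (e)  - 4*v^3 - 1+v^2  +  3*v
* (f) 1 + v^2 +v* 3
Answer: a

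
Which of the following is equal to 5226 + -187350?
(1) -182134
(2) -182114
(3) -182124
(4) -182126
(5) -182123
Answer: 3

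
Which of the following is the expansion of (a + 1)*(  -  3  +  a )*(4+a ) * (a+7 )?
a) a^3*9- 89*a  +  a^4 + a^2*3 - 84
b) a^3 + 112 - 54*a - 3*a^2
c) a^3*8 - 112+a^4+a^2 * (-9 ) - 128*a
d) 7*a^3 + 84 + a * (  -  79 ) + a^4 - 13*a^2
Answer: a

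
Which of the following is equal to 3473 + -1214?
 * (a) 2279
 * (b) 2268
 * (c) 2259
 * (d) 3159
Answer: c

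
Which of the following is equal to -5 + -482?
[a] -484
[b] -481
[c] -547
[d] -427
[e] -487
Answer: e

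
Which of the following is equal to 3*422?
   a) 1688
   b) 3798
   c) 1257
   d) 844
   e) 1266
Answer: e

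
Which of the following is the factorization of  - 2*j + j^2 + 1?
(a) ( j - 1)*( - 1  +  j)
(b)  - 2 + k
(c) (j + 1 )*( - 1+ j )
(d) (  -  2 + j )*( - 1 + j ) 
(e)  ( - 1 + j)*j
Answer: a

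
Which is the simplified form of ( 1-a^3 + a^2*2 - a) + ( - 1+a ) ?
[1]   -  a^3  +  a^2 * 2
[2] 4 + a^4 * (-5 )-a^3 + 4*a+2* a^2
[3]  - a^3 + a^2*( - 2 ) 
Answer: 1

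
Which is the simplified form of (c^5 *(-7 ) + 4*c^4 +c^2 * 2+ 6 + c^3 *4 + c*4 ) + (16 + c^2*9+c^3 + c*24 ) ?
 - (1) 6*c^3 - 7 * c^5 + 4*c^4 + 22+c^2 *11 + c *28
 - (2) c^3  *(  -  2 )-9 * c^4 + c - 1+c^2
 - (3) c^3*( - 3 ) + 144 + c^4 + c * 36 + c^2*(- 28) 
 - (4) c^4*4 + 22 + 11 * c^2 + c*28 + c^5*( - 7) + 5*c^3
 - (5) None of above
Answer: 4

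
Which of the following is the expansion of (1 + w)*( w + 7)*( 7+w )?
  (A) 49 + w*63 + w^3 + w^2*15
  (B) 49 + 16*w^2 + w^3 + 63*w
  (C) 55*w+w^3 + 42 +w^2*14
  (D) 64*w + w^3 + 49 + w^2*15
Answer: A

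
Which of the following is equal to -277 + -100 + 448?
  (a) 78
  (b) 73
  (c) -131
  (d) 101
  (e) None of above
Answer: e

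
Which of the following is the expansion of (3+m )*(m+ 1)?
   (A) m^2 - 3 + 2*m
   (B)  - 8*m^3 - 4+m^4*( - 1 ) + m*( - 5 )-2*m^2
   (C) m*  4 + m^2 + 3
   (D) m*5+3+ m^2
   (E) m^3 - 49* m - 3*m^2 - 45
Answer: C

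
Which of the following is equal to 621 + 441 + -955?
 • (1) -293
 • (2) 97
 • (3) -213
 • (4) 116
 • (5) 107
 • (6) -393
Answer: 5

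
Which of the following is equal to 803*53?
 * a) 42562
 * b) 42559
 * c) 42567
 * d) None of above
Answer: b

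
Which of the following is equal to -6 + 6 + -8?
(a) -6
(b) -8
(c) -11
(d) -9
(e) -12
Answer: b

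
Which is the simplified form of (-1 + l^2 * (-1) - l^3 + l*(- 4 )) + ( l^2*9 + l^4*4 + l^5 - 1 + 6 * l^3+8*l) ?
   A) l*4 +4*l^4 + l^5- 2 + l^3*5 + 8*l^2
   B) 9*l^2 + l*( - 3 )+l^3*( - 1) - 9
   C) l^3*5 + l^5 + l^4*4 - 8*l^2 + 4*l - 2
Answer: A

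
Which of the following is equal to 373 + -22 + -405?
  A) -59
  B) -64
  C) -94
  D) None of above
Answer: D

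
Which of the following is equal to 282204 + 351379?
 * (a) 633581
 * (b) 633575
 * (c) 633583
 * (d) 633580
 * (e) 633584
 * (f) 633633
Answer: c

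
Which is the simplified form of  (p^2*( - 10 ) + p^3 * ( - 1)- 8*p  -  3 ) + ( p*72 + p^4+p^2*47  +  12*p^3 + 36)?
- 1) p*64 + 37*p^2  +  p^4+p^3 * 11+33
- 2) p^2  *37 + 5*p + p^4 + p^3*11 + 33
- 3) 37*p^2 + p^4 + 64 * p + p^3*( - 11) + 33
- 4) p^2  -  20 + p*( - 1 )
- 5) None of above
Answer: 1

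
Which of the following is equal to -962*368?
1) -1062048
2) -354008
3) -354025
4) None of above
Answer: 4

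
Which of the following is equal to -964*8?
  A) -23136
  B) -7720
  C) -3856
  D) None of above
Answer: D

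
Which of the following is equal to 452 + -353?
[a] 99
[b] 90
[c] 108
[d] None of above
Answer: a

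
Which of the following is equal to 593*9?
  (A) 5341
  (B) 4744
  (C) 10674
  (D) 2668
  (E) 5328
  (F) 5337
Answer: F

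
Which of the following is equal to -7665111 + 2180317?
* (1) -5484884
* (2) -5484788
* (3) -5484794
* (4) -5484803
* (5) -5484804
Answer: 3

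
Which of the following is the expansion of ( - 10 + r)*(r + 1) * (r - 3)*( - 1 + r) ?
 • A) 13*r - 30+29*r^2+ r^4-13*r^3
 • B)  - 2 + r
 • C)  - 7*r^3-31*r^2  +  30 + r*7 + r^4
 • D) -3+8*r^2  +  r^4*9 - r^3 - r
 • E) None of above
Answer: A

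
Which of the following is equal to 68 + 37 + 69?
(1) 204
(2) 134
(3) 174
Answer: 3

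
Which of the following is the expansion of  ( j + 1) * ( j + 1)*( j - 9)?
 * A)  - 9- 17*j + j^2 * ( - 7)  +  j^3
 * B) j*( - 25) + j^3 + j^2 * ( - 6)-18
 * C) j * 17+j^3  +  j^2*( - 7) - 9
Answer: A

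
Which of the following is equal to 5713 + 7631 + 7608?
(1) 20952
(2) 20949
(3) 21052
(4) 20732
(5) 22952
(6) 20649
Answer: 1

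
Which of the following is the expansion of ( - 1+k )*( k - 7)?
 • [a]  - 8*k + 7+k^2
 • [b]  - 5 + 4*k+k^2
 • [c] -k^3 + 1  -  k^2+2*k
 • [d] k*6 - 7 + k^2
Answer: a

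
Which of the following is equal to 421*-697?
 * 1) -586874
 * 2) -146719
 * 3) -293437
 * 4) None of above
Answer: 3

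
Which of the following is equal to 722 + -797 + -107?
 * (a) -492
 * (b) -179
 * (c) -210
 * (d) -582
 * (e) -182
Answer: e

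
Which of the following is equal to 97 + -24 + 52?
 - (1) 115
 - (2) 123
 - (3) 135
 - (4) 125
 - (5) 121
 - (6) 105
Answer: 4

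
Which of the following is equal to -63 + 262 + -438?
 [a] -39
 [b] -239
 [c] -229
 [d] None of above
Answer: b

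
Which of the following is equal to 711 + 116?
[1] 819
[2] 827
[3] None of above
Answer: 2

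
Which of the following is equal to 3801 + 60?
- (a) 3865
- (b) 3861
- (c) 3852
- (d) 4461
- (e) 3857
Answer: b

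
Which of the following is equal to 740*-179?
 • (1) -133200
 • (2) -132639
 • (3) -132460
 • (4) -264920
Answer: 3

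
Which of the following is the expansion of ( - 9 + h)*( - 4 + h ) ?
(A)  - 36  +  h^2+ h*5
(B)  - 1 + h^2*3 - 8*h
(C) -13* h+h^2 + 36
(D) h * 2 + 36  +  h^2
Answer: C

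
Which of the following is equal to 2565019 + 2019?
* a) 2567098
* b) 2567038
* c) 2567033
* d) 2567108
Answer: b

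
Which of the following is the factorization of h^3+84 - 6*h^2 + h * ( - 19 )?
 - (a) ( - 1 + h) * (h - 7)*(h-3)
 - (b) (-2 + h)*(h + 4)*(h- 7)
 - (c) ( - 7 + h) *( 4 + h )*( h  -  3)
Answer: c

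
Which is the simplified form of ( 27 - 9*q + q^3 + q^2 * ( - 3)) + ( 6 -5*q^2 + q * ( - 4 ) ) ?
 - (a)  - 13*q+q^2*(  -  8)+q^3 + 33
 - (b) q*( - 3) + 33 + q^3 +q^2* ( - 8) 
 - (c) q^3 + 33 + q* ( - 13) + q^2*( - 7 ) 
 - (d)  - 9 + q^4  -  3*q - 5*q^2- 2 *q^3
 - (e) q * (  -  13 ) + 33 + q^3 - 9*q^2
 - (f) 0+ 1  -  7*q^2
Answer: a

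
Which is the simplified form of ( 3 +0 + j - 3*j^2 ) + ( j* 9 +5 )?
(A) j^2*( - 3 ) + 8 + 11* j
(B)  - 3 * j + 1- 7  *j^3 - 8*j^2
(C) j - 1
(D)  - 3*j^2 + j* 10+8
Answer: D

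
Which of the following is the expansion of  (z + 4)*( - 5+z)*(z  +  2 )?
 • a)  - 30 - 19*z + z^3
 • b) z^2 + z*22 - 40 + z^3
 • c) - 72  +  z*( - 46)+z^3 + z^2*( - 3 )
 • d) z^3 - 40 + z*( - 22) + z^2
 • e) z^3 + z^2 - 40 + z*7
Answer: d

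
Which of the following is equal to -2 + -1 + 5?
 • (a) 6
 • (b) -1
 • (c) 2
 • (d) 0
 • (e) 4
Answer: c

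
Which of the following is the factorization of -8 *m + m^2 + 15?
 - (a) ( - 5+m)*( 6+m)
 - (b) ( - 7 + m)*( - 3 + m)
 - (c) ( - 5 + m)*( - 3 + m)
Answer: c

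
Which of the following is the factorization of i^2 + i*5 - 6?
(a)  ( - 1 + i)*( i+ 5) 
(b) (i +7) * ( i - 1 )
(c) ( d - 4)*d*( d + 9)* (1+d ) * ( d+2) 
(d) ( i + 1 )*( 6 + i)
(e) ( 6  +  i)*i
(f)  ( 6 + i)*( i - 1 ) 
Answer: f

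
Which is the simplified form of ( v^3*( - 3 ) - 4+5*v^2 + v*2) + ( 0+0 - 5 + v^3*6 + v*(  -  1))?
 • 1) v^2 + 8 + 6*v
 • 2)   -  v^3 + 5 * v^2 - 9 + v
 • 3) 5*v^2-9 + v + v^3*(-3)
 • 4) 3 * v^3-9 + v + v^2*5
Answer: 4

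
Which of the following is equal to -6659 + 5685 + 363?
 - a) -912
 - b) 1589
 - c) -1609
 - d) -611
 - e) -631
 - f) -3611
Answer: d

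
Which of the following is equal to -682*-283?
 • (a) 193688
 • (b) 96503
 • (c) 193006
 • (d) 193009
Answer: c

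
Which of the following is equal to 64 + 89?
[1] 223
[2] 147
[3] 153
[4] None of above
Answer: 3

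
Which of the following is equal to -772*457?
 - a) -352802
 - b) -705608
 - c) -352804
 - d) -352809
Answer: c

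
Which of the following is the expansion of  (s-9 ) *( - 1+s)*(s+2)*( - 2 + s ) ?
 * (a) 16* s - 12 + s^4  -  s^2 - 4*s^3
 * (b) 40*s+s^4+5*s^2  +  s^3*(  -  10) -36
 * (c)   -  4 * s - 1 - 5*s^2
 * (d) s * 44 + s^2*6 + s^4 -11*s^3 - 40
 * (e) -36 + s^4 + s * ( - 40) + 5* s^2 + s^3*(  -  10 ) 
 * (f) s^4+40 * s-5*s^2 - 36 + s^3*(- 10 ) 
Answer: b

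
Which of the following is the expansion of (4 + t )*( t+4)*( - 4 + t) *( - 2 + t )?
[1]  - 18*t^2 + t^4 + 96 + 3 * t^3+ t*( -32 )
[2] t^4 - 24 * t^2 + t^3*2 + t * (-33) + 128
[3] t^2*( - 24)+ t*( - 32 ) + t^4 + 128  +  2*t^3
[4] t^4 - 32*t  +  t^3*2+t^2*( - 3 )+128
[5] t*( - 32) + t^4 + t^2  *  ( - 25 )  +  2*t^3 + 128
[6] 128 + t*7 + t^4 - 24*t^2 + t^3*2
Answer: 3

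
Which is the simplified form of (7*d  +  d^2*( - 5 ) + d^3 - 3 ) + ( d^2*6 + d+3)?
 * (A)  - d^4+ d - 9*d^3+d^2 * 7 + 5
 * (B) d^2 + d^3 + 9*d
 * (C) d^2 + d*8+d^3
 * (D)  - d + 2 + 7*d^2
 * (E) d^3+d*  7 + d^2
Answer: C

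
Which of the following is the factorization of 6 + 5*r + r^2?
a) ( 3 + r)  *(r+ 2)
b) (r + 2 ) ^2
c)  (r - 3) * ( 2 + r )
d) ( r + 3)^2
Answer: a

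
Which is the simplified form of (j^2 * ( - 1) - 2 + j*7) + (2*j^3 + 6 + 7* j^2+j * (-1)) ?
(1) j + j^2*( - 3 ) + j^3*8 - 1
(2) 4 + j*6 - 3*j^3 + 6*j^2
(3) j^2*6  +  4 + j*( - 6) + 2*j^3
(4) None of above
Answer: 4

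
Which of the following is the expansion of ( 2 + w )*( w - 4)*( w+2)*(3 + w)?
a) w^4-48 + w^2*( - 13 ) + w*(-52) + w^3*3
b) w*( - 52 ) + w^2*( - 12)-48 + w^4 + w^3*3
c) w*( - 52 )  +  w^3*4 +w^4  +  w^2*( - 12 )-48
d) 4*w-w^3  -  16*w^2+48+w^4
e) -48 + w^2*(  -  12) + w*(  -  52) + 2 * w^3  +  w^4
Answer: b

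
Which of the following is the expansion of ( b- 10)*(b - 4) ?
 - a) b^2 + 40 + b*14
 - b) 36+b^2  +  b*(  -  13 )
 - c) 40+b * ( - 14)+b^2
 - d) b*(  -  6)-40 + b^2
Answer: c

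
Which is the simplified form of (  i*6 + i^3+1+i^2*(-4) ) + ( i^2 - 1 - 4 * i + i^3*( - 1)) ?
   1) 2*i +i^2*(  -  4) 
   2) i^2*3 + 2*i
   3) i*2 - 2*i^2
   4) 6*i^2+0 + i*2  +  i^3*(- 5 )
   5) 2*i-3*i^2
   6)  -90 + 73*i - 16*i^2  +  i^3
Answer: 5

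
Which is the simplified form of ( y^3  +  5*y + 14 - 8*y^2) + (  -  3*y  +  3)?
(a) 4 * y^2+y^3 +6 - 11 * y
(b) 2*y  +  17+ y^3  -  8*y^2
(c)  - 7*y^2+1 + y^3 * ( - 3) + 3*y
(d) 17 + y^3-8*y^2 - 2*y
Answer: b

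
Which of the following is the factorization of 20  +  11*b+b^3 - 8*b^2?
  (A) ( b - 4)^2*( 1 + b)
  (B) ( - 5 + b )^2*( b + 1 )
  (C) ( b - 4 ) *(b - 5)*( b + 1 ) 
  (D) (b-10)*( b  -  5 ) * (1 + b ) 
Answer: C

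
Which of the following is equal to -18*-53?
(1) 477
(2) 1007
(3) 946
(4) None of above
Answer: 4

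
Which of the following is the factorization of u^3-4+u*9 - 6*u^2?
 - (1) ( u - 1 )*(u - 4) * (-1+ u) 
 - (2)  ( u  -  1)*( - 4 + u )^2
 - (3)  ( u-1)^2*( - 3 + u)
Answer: 1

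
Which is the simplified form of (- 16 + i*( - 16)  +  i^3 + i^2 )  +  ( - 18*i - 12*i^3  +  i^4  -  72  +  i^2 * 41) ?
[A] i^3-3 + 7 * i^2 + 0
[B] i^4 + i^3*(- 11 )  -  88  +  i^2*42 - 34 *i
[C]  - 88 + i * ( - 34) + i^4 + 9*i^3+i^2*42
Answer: B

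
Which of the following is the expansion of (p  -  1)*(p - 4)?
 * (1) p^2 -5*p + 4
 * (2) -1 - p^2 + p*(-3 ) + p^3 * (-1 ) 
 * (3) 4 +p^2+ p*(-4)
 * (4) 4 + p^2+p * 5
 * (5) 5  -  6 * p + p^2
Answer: 1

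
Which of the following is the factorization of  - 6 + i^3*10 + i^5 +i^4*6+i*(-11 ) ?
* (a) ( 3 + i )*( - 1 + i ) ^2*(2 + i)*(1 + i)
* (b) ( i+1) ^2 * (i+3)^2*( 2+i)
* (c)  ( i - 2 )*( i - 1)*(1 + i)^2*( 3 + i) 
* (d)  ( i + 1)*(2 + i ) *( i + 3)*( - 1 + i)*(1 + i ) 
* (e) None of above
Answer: d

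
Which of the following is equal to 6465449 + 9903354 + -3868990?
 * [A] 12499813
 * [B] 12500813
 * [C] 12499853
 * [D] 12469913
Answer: A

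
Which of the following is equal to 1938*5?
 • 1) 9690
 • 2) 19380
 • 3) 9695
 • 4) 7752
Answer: 1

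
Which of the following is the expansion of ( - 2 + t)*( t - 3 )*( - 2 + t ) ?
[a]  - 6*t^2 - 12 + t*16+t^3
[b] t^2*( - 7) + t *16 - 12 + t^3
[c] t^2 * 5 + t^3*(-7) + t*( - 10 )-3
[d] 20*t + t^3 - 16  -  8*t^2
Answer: b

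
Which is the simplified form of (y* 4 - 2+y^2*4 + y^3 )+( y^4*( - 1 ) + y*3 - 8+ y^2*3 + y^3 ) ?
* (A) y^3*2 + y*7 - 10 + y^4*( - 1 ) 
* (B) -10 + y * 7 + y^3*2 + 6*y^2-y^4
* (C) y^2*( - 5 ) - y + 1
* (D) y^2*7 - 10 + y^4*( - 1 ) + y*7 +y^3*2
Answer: D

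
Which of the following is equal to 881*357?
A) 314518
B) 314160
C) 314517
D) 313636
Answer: C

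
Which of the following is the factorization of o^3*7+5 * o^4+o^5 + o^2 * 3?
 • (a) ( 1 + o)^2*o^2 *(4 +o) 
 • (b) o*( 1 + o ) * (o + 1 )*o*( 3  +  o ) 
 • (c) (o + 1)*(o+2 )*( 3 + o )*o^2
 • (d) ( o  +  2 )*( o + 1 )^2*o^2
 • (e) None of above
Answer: b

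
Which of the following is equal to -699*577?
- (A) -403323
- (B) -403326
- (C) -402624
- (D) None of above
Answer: A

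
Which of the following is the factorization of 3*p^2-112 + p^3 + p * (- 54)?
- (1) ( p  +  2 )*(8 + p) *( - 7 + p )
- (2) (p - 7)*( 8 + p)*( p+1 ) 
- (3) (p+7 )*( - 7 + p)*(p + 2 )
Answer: 1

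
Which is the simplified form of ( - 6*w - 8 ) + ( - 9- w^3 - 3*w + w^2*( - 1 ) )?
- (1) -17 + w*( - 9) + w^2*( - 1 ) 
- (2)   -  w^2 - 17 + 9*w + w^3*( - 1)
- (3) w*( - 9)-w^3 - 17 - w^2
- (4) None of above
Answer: 3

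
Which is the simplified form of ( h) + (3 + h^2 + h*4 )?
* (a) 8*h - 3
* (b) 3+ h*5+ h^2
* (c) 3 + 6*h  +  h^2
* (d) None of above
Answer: b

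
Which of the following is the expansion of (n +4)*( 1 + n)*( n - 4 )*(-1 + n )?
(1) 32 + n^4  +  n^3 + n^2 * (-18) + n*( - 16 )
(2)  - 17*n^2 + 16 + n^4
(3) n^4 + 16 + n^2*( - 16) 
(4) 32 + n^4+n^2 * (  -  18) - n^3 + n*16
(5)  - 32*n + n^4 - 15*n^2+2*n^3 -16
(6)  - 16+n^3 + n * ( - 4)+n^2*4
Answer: 2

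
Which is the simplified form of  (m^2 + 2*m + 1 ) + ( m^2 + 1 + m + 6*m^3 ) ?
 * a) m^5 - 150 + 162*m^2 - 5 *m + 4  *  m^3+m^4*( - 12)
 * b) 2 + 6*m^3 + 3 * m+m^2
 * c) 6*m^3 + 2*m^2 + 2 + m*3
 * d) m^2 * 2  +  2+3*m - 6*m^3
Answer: c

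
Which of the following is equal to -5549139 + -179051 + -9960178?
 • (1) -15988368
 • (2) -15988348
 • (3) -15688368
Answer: 3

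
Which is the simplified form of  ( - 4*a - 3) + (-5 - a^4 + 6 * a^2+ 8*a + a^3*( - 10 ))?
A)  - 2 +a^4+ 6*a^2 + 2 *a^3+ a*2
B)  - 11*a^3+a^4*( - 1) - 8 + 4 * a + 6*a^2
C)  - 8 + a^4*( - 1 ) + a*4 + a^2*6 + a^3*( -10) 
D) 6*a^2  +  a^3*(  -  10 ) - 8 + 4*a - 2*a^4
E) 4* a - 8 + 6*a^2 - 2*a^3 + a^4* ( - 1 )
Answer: C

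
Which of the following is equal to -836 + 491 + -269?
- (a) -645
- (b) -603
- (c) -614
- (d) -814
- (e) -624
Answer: c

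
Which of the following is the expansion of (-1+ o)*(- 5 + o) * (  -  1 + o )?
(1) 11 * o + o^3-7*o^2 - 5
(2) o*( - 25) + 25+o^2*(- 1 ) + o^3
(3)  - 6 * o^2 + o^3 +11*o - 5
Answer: 1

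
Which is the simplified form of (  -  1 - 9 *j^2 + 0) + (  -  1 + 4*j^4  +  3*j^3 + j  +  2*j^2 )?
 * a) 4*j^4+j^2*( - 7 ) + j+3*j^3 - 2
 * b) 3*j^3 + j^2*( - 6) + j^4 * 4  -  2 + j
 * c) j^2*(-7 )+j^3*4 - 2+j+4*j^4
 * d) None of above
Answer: a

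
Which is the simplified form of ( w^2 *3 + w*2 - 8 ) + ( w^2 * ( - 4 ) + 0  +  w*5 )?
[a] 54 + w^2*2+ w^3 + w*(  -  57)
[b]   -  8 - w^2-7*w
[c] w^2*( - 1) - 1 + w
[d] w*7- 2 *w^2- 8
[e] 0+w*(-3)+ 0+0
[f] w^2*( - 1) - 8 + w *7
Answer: f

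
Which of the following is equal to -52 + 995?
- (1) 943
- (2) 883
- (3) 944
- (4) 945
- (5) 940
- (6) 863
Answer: 1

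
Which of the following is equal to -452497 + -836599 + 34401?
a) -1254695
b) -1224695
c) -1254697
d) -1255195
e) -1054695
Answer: a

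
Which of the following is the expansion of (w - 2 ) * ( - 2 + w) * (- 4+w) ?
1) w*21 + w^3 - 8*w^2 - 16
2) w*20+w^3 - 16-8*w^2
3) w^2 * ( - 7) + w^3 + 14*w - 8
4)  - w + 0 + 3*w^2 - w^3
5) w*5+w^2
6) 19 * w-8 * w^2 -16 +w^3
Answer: 2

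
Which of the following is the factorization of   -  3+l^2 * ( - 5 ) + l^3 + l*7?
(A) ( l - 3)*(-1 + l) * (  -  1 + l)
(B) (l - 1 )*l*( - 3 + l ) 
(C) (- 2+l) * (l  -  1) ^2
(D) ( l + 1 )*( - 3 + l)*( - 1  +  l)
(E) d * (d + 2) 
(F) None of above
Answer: A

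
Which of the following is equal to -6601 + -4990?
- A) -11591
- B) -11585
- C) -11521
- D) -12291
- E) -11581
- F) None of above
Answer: A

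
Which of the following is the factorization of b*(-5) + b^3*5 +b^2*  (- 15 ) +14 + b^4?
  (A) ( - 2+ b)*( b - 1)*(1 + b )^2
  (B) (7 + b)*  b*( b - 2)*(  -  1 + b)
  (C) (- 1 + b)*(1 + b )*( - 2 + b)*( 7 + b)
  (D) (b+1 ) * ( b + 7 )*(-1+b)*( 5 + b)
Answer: C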